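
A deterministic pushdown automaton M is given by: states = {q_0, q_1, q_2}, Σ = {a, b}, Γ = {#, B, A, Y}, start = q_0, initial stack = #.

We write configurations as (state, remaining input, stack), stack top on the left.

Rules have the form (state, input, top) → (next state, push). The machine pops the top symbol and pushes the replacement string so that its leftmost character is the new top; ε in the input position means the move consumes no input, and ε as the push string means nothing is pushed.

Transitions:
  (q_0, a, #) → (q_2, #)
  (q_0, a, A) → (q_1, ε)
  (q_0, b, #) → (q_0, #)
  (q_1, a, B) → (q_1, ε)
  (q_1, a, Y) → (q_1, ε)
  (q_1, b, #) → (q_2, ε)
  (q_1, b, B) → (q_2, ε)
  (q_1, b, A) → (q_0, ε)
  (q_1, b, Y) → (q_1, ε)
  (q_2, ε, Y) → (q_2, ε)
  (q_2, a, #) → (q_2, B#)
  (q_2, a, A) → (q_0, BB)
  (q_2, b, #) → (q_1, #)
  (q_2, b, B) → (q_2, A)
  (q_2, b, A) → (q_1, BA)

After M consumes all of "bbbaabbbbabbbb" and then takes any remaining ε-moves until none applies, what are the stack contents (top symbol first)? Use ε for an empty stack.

#

(q_0, bbbaabbbbabbbb, #)
  read b, top #: go to q_0, push # → (q_0, bbaabbbbabbbb, #)
  read b, top #: go to q_0, push # → (q_0, baabbbbabbbb, #)
  read b, top #: go to q_0, push # → (q_0, aabbbbabbbb, #)
  read a, top #: go to q_2, push # → (q_2, abbbbabbbb, #)
  read a, top #: go to q_2, push B# → (q_2, bbbbabbbb, B#)
  read b, top B: go to q_2, push A → (q_2, bbbabbbb, A#)
  read b, top A: go to q_1, push BA → (q_1, bbabbbb, BA#)
  read b, top B: go to q_2, push ε → (q_2, babbbb, A#)
  read b, top A: go to q_1, push BA → (q_1, abbbb, BA#)
  read a, top B: go to q_1, push ε → (q_1, bbbb, A#)
  read b, top A: go to q_0, push ε → (q_0, bbb, #)
  read b, top #: go to q_0, push # → (q_0, bb, #)
  read b, top #: go to q_0, push # → (q_0, b, #)
  read b, top #: go to q_0, push # → (q_0, ε, #)
All input consumed in state q_0 with stack #.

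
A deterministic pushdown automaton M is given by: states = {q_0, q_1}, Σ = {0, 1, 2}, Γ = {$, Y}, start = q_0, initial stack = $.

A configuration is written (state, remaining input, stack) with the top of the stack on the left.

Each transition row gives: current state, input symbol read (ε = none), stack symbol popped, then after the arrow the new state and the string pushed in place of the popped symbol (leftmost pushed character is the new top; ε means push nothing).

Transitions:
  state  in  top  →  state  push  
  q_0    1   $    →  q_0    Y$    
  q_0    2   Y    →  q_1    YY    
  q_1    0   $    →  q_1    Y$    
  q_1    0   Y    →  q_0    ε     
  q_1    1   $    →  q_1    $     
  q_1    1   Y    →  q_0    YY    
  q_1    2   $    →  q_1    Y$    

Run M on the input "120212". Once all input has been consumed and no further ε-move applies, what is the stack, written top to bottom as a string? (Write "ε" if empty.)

YYYY$

(q_0, 120212, $) ⊢ (q_0, 20212, Y$) ⊢ (q_1, 0212, YY$) ⊢ (q_0, 212, Y$) ⊢ (q_1, 12, YY$) ⊢ (q_0, 2, YYY$) ⊢ (q_1, ε, YYYY$)
All input consumed in state q_1 with stack YYYY$.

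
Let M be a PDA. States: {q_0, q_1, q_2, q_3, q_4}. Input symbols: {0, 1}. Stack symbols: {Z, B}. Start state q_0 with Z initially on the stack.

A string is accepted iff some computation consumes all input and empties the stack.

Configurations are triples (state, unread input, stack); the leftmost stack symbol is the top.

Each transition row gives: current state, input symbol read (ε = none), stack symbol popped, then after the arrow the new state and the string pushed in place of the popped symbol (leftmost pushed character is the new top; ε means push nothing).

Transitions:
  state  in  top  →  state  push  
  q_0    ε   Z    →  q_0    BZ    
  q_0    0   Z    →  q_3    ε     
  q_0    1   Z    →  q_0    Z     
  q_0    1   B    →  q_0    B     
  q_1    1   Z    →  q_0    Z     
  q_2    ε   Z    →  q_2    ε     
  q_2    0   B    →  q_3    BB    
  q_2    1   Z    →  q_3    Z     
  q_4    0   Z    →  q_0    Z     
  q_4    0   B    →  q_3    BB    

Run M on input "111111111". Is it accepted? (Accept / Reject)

No computation consumes all input and empties the stack.

Reject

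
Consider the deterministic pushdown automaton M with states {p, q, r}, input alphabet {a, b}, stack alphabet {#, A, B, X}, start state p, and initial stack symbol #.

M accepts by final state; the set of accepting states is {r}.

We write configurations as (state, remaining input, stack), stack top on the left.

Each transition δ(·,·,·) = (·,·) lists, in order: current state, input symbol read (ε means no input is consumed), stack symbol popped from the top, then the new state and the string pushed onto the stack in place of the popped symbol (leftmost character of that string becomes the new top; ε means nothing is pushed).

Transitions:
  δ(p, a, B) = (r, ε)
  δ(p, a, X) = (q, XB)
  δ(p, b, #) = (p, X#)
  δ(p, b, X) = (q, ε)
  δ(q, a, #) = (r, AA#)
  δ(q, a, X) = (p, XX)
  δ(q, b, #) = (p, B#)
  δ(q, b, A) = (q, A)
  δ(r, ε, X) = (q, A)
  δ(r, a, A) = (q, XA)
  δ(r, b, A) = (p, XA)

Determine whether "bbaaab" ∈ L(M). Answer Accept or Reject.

Reject

(p, bbaaab, #)
  read b, top #: go to p, push X# → (p, baaab, X#)
  read b, top X: go to q, push ε → (q, aaab, #)
  read a, top #: go to r, push AA# → (r, aab, AA#)
  read a, top A: go to q, push XA → (q, ab, XAA#)
  read a, top X: go to p, push XX → (p, b, XXAA#)
  read b, top X: go to q, push ε → (q, ε, XAA#)
All input consumed; state q ∉ F and no further ε-move applies.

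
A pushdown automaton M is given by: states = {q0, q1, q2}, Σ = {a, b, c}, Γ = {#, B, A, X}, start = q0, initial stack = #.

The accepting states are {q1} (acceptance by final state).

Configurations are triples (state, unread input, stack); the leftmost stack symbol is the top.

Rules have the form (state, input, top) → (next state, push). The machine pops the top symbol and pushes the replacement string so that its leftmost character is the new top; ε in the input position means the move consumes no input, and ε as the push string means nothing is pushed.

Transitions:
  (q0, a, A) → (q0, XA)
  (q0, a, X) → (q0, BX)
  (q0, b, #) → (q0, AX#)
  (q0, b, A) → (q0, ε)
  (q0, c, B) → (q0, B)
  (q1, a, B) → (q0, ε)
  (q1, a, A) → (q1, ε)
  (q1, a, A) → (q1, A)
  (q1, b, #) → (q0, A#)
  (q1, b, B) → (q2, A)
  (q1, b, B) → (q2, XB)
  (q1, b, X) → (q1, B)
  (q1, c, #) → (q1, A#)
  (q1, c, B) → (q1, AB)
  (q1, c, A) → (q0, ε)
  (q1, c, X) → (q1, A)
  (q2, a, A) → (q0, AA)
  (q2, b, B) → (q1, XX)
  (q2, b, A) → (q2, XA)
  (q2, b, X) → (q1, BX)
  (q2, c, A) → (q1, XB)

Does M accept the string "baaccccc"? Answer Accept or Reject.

No computation consumes all input and reaches a final state.

Reject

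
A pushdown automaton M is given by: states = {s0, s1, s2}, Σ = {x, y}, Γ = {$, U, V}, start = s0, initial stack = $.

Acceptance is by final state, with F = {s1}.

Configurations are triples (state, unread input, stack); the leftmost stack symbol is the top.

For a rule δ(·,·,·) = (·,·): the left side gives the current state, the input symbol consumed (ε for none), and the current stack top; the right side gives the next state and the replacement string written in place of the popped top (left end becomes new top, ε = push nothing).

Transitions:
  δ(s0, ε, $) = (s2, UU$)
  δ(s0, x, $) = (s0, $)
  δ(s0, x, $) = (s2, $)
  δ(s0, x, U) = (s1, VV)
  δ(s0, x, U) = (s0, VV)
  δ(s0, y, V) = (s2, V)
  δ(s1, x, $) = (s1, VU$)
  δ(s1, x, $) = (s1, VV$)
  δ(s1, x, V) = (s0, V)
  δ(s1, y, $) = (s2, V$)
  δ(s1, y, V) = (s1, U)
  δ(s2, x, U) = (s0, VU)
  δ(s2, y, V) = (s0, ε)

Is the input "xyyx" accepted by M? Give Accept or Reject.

Accept

One accepting computation: (s0, xyyx, $) ⊢ (s2, xyyx, UU$) ⊢ (s0, yyx, VUU$) ⊢ (s2, yx, VUU$) ⊢ (s0, x, UU$) ⊢ (s1, ε, VVU$)
All input consumed and state s1 ∈ F.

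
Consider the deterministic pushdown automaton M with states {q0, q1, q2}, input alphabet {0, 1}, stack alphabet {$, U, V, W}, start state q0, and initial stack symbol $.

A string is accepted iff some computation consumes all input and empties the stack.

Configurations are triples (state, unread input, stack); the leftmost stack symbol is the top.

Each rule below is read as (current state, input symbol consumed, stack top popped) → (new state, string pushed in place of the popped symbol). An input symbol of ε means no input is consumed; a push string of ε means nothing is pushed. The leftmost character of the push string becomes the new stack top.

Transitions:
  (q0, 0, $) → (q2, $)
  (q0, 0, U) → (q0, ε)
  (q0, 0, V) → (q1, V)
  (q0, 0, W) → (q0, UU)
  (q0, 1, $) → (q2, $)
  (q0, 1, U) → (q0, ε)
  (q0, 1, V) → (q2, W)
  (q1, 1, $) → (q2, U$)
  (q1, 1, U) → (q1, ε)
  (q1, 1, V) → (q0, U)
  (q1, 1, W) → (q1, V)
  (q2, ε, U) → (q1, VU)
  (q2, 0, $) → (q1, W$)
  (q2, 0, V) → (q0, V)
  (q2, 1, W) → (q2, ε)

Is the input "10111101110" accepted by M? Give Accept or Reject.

Reject

(q0, 10111101110, $)
  read 1, top $: go to q2, push $ → (q2, 0111101110, $)
  read 0, top $: go to q1, push W$ → (q1, 111101110, W$)
  read 1, top W: go to q1, push V → (q1, 11101110, V$)
  read 1, top V: go to q0, push U → (q0, 1101110, U$)
  read 1, top U: go to q0, push ε → (q0, 101110, $)
  read 1, top $: go to q2, push $ → (q2, 01110, $)
  read 0, top $: go to q1, push W$ → (q1, 1110, W$)
  read 1, top W: go to q1, push V → (q1, 110, V$)
  read 1, top V: go to q0, push U → (q0, 10, U$)
  read 1, top U: go to q0, push ε → (q0, 0, $)
  read 0, top $: go to q2, push $ → (q2, ε, $)
All input consumed; stack is $, not empty, and no further ε-move applies.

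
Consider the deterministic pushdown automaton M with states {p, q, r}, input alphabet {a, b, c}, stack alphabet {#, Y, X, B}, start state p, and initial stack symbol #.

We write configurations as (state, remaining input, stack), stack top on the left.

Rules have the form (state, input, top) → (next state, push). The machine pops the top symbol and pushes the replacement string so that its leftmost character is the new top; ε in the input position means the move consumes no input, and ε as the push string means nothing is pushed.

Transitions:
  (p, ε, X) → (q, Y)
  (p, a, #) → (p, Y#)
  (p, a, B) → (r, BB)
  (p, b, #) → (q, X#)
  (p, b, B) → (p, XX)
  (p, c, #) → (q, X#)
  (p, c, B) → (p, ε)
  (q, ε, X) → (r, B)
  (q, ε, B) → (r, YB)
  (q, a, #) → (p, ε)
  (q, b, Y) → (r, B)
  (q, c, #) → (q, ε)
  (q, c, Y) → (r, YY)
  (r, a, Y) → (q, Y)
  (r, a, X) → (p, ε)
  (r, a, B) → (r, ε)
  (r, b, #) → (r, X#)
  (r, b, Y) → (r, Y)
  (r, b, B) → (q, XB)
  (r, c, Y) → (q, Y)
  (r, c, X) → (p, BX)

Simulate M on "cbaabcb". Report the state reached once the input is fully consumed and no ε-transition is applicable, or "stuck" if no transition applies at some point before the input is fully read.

q

(p, cbaabcb, #) ⊢ (q, baabcb, X#) ⊢ (r, baabcb, B#) ⊢ (q, aabcb, XB#) ⊢ (r, aabcb, BB#) ⊢ (r, abcb, B#) ⊢ (r, bcb, #) ⊢ (r, cb, X#) ⊢ (p, b, BX#) ⊢ (p, ε, XXX#) ⊢ (q, ε, YXX#)
All input consumed; M is in state q.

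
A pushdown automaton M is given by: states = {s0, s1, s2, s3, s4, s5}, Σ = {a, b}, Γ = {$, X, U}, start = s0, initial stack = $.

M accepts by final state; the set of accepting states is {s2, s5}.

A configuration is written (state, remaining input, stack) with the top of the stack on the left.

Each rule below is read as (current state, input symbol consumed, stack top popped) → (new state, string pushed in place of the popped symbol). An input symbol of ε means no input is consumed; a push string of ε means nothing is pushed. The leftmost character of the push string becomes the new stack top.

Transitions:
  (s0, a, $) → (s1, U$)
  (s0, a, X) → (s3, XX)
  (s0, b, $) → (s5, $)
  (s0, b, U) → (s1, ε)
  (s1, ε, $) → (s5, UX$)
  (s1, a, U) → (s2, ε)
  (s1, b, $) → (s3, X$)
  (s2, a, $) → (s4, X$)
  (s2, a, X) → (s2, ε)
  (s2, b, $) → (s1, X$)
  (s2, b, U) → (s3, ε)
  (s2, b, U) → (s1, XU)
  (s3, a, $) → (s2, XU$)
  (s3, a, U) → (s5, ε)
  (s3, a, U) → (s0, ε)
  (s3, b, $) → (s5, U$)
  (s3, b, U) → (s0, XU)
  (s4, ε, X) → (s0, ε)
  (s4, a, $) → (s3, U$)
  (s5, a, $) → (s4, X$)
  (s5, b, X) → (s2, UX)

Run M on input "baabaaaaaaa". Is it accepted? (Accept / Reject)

Reject

No computation consumes all input and reaches a final state.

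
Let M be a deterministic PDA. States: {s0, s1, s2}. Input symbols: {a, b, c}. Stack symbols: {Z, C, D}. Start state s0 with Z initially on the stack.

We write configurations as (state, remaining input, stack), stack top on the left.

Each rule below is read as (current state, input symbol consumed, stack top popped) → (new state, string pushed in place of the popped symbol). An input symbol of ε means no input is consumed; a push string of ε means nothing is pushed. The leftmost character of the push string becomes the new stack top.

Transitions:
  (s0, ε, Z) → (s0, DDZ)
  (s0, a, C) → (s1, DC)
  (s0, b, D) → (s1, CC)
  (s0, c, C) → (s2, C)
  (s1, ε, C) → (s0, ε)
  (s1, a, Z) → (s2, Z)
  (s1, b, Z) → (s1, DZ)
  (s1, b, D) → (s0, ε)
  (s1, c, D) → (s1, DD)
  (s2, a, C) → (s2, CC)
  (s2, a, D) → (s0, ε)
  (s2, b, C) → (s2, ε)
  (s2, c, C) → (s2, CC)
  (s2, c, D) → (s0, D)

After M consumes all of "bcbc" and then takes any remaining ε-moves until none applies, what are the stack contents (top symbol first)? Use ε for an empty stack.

(s0, bcbc, Z) ⊢ (s0, bcbc, DDZ) ⊢ (s1, cbc, CCDZ) ⊢ (s0, cbc, CDZ) ⊢ (s2, bc, CDZ) ⊢ (s2, c, DZ) ⊢ (s0, ε, DZ)
All input consumed in state s0 with stack DZ.

DZ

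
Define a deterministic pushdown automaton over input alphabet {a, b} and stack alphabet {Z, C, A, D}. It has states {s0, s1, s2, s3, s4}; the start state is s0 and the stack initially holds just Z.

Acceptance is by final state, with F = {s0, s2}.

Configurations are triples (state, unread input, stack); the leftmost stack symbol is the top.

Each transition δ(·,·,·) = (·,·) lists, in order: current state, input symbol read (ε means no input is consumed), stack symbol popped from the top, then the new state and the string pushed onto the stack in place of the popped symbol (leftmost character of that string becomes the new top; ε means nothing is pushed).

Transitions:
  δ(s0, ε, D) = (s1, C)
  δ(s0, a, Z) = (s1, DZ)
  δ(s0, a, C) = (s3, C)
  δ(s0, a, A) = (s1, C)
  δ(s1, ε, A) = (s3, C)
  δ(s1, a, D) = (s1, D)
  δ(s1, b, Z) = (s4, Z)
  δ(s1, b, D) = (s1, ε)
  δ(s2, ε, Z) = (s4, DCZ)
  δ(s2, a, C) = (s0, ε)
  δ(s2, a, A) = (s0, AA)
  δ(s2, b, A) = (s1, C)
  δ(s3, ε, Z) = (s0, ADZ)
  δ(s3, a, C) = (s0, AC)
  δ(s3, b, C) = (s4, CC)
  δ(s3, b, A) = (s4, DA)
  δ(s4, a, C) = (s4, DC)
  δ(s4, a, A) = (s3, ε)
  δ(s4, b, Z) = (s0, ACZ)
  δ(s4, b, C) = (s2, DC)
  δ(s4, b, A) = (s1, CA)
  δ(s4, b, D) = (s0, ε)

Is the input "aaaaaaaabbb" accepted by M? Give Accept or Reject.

(s0, aaaaaaaabbb, Z)
  read a, top Z: go to s1, push DZ → (s1, aaaaaaabbb, DZ)
  read a, top D: go to s1, push D → (s1, aaaaaabbb, DZ)
  read a, top D: go to s1, push D → (s1, aaaaabbb, DZ)
  read a, top D: go to s1, push D → (s1, aaaabbb, DZ)
  read a, top D: go to s1, push D → (s1, aaabbb, DZ)
  read a, top D: go to s1, push D → (s1, aabbb, DZ)
  read a, top D: go to s1, push D → (s1, abbb, DZ)
  read a, top D: go to s1, push D → (s1, bbb, DZ)
  read b, top D: go to s1, push ε → (s1, bb, Z)
  read b, top Z: go to s4, push Z → (s4, b, Z)
  read b, top Z: go to s0, push ACZ → (s0, ε, ACZ)
All input consumed; state s0 ∈ F.

Accept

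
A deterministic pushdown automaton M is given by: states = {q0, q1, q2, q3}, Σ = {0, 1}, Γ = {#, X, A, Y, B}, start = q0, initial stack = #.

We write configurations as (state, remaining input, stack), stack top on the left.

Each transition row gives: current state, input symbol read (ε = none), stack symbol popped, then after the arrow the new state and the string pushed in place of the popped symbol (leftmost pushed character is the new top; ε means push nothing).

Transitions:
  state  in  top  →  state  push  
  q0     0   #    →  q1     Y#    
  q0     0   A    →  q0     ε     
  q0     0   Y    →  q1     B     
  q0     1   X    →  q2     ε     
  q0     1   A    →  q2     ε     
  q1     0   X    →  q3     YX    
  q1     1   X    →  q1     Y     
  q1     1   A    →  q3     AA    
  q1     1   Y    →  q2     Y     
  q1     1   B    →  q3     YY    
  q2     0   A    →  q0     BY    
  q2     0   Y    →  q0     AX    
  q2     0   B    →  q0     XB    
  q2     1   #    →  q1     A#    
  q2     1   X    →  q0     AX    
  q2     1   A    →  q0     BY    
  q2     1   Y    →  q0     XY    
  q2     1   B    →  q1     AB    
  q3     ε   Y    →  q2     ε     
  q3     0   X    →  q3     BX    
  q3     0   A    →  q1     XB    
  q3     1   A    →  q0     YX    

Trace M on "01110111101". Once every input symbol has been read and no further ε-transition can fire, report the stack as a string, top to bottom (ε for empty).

(q0, 01110111101, #) ⊢ (q1, 1110111101, Y#) ⊢ (q2, 110111101, Y#) ⊢ (q0, 10111101, XY#) ⊢ (q2, 0111101, Y#) ⊢ (q0, 111101, AX#) ⊢ (q2, 11101, X#) ⊢ (q0, 1101, AX#) ⊢ (q2, 101, X#) ⊢ (q0, 01, AX#) ⊢ (q0, 1, X#) ⊢ (q2, ε, #)
All input consumed in state q2 with stack #.

#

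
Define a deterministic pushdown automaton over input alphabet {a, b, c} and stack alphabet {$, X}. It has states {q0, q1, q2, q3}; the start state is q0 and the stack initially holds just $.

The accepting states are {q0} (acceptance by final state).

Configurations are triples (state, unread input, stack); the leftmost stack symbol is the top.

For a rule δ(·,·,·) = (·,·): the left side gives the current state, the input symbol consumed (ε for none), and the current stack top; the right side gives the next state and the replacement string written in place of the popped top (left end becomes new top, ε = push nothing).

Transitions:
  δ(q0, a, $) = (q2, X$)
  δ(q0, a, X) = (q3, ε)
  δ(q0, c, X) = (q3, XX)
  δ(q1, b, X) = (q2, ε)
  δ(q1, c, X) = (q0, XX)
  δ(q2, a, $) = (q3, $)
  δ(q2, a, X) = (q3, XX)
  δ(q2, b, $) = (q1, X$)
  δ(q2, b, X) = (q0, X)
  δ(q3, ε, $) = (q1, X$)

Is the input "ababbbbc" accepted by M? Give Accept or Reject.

(q0, ababbbbc, $)
  read a, top $: go to q2, push X$ → (q2, babbbbc, X$)
  read b, top X: go to q0, push X → (q0, abbbbc, X$)
  read a, top X: go to q3, push ε → (q3, bbbbc, $)
  ε-move, top $: go to q1, push X$ → (q1, bbbbc, X$)
  read b, top X: go to q2, push ε → (q2, bbbc, $)
  read b, top $: go to q1, push X$ → (q1, bbc, X$)
  read b, top X: go to q2, push ε → (q2, bc, $)
  read b, top $: go to q1, push X$ → (q1, c, X$)
  read c, top X: go to q0, push XX → (q0, ε, XX$)
All input consumed; state q0 ∈ F.

Accept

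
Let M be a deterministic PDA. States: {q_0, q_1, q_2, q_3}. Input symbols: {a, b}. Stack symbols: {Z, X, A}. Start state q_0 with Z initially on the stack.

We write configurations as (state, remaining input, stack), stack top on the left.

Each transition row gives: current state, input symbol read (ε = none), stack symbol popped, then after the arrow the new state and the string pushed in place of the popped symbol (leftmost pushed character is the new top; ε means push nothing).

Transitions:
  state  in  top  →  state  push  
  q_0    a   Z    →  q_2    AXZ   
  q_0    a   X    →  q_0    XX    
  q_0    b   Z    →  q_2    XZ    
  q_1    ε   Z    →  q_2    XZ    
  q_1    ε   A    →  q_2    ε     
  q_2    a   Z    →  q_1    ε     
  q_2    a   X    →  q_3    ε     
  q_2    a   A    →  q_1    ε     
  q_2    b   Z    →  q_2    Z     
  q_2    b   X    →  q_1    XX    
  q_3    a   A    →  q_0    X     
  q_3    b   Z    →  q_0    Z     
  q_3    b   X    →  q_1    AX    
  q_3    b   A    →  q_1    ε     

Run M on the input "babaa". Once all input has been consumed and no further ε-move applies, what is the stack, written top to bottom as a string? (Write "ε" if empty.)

XZ

(q_0, babaa, Z) ⊢ (q_2, abaa, XZ) ⊢ (q_3, baa, Z) ⊢ (q_0, aa, Z) ⊢ (q_2, a, AXZ) ⊢ (q_1, ε, XZ)
All input consumed in state q_1 with stack XZ.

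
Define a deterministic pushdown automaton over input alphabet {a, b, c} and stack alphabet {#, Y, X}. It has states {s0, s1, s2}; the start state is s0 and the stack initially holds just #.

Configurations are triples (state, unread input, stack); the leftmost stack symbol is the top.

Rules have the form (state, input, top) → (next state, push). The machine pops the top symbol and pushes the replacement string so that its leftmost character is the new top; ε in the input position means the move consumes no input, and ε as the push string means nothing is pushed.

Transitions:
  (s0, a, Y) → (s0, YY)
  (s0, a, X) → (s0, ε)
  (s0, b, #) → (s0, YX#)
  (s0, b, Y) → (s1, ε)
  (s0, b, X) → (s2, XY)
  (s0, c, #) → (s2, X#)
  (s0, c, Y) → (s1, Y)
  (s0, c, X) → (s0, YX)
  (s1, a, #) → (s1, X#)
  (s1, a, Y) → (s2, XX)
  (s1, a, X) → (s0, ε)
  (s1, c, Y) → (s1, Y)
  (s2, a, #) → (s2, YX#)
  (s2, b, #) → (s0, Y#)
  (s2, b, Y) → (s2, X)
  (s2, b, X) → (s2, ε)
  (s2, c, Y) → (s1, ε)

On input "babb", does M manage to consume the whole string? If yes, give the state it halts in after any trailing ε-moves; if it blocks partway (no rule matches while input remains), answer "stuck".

(s0, babb, #)
  read b, top #: go to s0, push YX# → (s0, abb, YX#)
  read a, top Y: go to s0, push YY → (s0, bb, YYX#)
  read b, top Y: go to s1, push ε → (s1, b, YX#)
No transition for (s1, b, top Y); M blocks with input b remaining.

stuck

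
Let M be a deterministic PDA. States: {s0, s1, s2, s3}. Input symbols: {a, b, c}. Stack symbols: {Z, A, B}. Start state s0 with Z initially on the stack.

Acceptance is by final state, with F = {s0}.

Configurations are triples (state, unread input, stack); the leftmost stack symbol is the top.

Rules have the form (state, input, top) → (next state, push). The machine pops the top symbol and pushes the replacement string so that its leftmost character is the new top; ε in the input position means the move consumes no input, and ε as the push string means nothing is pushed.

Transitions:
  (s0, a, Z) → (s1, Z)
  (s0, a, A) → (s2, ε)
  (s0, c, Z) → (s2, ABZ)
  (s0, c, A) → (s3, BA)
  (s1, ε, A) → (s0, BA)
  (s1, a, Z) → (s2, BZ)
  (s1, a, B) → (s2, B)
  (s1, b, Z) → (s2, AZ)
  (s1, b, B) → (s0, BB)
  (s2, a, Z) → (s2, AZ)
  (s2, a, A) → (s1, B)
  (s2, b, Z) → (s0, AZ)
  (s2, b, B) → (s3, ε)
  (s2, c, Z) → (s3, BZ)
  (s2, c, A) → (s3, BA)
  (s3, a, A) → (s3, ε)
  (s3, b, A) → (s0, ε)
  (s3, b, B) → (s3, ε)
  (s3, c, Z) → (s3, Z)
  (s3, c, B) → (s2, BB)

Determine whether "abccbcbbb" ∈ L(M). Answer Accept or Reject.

(s0, abccbcbbb, Z)
  read a, top Z: go to s1, push Z → (s1, bccbcbbb, Z)
  read b, top Z: go to s2, push AZ → (s2, ccbcbbb, AZ)
  read c, top A: go to s3, push BA → (s3, cbcbbb, BAZ)
  read c, top B: go to s2, push BB → (s2, bcbbb, BBAZ)
  read b, top B: go to s3, push ε → (s3, cbbb, BAZ)
  read c, top B: go to s2, push BB → (s2, bbb, BBAZ)
  read b, top B: go to s3, push ε → (s3, bb, BAZ)
  read b, top B: go to s3, push ε → (s3, b, AZ)
  read b, top A: go to s0, push ε → (s0, ε, Z)
All input consumed; state s0 ∈ F.

Accept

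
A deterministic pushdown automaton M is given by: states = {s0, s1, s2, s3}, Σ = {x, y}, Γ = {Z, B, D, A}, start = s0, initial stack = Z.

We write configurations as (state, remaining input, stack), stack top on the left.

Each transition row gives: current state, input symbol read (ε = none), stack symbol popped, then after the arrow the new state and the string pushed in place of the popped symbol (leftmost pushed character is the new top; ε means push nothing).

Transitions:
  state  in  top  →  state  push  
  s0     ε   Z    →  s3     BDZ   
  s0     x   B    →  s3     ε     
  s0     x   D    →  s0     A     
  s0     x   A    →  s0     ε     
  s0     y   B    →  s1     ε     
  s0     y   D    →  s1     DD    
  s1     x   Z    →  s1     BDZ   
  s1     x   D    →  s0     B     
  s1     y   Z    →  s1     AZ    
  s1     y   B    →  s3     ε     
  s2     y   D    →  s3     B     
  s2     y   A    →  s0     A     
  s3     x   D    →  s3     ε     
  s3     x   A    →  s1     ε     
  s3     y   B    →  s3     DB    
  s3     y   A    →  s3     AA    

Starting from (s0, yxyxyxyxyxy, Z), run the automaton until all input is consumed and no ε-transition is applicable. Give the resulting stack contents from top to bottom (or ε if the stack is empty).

DBDZ

(s0, yxyxyxyxyxy, Z)
  ε-move, top Z: go to s3, push BDZ → (s3, yxyxyxyxyxy, BDZ)
  read y, top B: go to s3, push DB → (s3, xyxyxyxyxy, DBDZ)
  read x, top D: go to s3, push ε → (s3, yxyxyxyxy, BDZ)
  read y, top B: go to s3, push DB → (s3, xyxyxyxy, DBDZ)
  read x, top D: go to s3, push ε → (s3, yxyxyxy, BDZ)
  read y, top B: go to s3, push DB → (s3, xyxyxy, DBDZ)
  read x, top D: go to s3, push ε → (s3, yxyxy, BDZ)
  read y, top B: go to s3, push DB → (s3, xyxy, DBDZ)
  read x, top D: go to s3, push ε → (s3, yxy, BDZ)
  read y, top B: go to s3, push DB → (s3, xy, DBDZ)
  read x, top D: go to s3, push ε → (s3, y, BDZ)
  read y, top B: go to s3, push DB → (s3, ε, DBDZ)
All input consumed in state s3 with stack DBDZ.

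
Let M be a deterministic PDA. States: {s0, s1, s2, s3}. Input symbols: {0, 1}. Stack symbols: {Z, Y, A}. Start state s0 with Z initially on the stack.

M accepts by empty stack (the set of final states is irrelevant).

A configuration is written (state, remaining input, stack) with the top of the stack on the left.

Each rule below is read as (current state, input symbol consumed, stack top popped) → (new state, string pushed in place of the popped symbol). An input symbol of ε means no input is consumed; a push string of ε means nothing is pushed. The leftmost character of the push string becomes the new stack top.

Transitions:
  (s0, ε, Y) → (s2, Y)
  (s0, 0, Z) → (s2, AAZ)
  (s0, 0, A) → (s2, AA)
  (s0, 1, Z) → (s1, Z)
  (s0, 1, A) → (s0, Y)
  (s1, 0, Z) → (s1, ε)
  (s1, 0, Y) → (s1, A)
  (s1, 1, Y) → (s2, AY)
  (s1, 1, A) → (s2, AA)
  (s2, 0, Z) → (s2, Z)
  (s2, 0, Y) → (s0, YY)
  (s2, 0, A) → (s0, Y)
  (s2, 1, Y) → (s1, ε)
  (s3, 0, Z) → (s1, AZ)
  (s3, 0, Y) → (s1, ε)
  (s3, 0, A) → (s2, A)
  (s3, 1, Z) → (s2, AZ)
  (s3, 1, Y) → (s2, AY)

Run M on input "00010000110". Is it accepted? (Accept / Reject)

(s0, 00010000110, Z)
  read 0, top Z: go to s2, push AAZ → (s2, 0010000110, AAZ)
  read 0, top A: go to s0, push Y → (s0, 010000110, YAZ)
  ε-move, top Y: go to s2, push Y → (s2, 010000110, YAZ)
  read 0, top Y: go to s0, push YY → (s0, 10000110, YYAZ)
  ε-move, top Y: go to s2, push Y → (s2, 10000110, YYAZ)
  read 1, top Y: go to s1, push ε → (s1, 0000110, YAZ)
  read 0, top Y: go to s1, push A → (s1, 000110, AAZ)
No transition applies at (s1, 000110, AAZ); input not fully consumed.

Reject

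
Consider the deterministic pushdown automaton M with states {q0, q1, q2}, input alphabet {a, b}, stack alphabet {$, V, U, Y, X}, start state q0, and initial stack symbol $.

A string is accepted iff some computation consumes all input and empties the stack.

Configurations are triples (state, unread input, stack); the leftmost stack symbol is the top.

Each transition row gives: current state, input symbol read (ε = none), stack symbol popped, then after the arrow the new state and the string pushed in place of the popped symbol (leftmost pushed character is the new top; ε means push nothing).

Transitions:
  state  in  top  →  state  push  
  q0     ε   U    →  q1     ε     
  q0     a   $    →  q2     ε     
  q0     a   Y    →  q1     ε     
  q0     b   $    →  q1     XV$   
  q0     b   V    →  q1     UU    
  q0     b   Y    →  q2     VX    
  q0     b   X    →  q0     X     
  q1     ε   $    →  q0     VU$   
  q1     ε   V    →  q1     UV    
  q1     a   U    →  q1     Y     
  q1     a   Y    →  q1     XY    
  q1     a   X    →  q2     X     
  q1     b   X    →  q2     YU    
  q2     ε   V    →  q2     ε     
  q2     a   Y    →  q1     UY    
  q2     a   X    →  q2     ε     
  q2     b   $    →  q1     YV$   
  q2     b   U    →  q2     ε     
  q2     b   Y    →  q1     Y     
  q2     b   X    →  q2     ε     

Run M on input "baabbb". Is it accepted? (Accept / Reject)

(q0, baabbb, $)
  read b, top $: go to q1, push XV$ → (q1, aabbb, XV$)
  read a, top X: go to q2, push X → (q2, abbb, XV$)
  read a, top X: go to q2, push ε → (q2, bbb, V$)
  ε-move, top V: go to q2, push ε → (q2, bbb, $)
  read b, top $: go to q1, push YV$ → (q1, bb, YV$)
No transition applies at (q1, bb, YV$); input not fully consumed.

Reject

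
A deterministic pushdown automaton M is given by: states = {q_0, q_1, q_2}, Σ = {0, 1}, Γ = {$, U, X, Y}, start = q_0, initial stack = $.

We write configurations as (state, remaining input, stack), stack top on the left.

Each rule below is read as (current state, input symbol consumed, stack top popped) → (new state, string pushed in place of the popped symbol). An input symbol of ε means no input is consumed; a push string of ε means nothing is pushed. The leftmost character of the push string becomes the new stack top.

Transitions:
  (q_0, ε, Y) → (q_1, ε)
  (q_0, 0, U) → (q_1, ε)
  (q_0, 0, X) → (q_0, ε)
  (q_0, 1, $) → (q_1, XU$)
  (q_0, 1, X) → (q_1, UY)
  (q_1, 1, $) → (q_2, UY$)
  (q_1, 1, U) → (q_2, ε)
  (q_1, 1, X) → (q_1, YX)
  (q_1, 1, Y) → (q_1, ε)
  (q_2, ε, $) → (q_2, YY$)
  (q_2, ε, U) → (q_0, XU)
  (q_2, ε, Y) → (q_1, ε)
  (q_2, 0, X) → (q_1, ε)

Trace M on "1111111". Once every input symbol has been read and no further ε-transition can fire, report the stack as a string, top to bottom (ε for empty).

(q_0, 1111111, $)
  read 1, top $: go to q_1, push XU$ → (q_1, 111111, XU$)
  read 1, top X: go to q_1, push YX → (q_1, 11111, YXU$)
  read 1, top Y: go to q_1, push ε → (q_1, 1111, XU$)
  read 1, top X: go to q_1, push YX → (q_1, 111, YXU$)
  read 1, top Y: go to q_1, push ε → (q_1, 11, XU$)
  read 1, top X: go to q_1, push YX → (q_1, 1, YXU$)
  read 1, top Y: go to q_1, push ε → (q_1, ε, XU$)
All input consumed in state q_1 with stack XU$.

XU$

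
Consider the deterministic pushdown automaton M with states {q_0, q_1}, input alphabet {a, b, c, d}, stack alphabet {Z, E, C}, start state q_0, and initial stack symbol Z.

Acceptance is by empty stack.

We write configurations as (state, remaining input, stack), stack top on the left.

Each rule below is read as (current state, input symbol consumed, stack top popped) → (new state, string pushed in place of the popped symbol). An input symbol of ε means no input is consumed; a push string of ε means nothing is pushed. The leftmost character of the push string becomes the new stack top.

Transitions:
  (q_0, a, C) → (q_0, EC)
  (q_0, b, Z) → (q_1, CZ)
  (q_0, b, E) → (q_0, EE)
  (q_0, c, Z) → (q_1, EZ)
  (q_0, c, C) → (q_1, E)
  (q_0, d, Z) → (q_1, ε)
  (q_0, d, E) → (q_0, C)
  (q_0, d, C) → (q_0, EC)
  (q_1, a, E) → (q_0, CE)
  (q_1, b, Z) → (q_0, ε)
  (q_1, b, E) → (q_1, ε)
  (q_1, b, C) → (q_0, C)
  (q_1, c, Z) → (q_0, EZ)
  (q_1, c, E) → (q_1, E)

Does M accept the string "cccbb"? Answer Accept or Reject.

(q_0, cccbb, Z)
  read c, top Z: go to q_1, push EZ → (q_1, ccbb, EZ)
  read c, top E: go to q_1, push E → (q_1, cbb, EZ)
  read c, top E: go to q_1, push E → (q_1, bb, EZ)
  read b, top E: go to q_1, push ε → (q_1, b, Z)
  read b, top Z: go to q_0, push ε → (q_0, ε, ε)
All input consumed and the stack is empty.

Accept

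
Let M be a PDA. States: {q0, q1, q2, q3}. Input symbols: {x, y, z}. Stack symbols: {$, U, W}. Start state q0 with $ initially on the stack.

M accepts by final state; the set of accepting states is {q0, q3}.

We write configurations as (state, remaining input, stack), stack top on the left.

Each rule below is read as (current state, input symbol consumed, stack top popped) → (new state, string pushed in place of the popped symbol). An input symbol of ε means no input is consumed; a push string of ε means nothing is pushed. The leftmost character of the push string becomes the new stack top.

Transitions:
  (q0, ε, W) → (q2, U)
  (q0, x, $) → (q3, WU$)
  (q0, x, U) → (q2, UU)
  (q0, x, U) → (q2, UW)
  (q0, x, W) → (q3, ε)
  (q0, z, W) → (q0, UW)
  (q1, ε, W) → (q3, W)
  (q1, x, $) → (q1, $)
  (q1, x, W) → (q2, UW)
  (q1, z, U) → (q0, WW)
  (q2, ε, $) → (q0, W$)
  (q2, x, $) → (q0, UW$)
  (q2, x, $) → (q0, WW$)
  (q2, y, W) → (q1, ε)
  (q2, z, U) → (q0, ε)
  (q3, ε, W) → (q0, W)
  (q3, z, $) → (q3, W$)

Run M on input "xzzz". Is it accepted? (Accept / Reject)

Reject

No computation consumes all input and reaches a final state.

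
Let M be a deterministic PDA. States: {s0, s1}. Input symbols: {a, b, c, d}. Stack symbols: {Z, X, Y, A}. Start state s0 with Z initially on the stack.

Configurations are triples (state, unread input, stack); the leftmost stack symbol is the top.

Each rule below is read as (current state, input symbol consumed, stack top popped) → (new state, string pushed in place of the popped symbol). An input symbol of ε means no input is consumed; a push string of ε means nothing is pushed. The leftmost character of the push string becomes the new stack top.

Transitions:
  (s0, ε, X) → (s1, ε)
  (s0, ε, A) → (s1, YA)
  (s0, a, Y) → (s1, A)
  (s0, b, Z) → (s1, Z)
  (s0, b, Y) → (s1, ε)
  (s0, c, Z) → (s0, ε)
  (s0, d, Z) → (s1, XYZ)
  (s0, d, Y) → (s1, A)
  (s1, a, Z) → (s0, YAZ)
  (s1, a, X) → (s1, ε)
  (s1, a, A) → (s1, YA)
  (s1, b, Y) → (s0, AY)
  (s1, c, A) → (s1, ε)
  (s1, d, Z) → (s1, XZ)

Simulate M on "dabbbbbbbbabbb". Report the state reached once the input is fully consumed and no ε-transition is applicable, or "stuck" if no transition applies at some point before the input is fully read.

stuck

(s0, dabbbbbbbbabbb, Z)
  read d, top Z: go to s1, push XYZ → (s1, abbbbbbbbabbb, XYZ)
  read a, top X: go to s1, push ε → (s1, bbbbbbbbabbb, YZ)
  read b, top Y: go to s0, push AY → (s0, bbbbbbbabbb, AYZ)
  ε-move, top A: go to s1, push YA → (s1, bbbbbbbabbb, YAYZ)
  read b, top Y: go to s0, push AY → (s0, bbbbbbabbb, AYAYZ)
  ε-move, top A: go to s1, push YA → (s1, bbbbbbabbb, YAYAYZ)
  read b, top Y: go to s0, push AY → (s0, bbbbbabbb, AYAYAYZ)
  ε-move, top A: go to s1, push YA → (s1, bbbbbabbb, YAYAYAYZ)
  read b, top Y: go to s0, push AY → (s0, bbbbabbb, AYAYAYAYZ)
  ε-move, top A: go to s1, push YA → (s1, bbbbabbb, YAYAYAYAYZ)
  read b, top Y: go to s0, push AY → (s0, bbbabbb, AYAYAYAYAYZ)
  ε-move, top A: go to s1, push YA → (s1, bbbabbb, YAYAYAYAYAYZ)
  read b, top Y: go to s0, push AY → (s0, bbabbb, AYAYAYAYAYAYZ)
  ε-move, top A: go to s1, push YA → (s1, bbabbb, YAYAYAYAYAYAYZ)
  read b, top Y: go to s0, push AY → (s0, babbb, AYAYAYAYAYAYAYZ)
  ε-move, top A: go to s1, push YA → (s1, babbb, YAYAYAYAYAYAYAYZ)
  read b, top Y: go to s0, push AY → (s0, abbb, AYAYAYAYAYAYAYAYZ)
  ε-move, top A: go to s1, push YA → (s1, abbb, YAYAYAYAYAYAYAYAYZ)
No transition for (s1, a, top Y); M blocks with input abbb remaining.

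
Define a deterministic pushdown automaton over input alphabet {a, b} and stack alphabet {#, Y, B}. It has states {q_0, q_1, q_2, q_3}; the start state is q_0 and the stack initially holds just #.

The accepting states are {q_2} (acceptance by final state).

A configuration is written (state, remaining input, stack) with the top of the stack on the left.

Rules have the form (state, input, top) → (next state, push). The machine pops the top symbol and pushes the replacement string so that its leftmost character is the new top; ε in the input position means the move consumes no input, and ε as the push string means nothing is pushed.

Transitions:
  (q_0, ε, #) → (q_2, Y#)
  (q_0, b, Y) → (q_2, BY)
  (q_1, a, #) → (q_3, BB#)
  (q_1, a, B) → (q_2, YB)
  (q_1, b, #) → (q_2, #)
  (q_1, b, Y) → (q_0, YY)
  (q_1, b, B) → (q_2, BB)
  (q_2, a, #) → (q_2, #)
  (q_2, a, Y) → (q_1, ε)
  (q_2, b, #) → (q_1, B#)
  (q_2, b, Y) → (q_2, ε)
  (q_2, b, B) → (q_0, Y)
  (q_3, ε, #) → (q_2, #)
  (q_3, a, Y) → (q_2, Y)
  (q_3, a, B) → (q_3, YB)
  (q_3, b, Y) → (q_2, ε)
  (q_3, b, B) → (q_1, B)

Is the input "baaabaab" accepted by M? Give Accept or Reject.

(q_0, baaabaab, #) ⊢ (q_2, baaabaab, Y#) ⊢ (q_2, aaabaab, #) ⊢ (q_2, aabaab, #) ⊢ (q_2, abaab, #) ⊢ (q_2, baab, #) ⊢ (q_1, aab, B#) ⊢ (q_2, ab, YB#) ⊢ (q_1, b, B#) ⊢ (q_2, ε, BB#)
All input consumed; state q_2 ∈ F.

Accept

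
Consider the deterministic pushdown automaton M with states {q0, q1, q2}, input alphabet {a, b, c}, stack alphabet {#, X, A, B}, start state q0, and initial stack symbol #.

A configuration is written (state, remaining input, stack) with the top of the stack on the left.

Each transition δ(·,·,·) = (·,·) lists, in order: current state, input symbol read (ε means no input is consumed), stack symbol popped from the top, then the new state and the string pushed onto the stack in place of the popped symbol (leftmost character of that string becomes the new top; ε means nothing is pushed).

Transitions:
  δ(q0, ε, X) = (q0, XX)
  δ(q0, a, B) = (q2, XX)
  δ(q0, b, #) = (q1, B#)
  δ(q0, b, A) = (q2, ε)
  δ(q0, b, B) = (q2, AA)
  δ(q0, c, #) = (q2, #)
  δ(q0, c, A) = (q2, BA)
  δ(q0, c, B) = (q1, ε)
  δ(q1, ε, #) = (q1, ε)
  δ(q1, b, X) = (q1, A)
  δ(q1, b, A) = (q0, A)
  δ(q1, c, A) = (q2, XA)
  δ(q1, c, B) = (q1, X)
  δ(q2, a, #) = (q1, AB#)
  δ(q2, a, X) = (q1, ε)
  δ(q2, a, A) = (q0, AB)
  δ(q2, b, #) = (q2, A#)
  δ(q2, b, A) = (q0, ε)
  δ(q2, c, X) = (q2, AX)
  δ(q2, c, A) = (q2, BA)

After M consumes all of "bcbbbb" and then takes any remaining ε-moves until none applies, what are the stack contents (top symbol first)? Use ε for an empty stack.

(q0, bcbbbb, #)
  read b, top #: go to q1, push B# → (q1, cbbbb, B#)
  read c, top B: go to q1, push X → (q1, bbbb, X#)
  read b, top X: go to q1, push A → (q1, bbb, A#)
  read b, top A: go to q0, push A → (q0, bb, A#)
  read b, top A: go to q2, push ε → (q2, b, #)
  read b, top #: go to q2, push A# → (q2, ε, A#)
All input consumed in state q2 with stack A#.

A#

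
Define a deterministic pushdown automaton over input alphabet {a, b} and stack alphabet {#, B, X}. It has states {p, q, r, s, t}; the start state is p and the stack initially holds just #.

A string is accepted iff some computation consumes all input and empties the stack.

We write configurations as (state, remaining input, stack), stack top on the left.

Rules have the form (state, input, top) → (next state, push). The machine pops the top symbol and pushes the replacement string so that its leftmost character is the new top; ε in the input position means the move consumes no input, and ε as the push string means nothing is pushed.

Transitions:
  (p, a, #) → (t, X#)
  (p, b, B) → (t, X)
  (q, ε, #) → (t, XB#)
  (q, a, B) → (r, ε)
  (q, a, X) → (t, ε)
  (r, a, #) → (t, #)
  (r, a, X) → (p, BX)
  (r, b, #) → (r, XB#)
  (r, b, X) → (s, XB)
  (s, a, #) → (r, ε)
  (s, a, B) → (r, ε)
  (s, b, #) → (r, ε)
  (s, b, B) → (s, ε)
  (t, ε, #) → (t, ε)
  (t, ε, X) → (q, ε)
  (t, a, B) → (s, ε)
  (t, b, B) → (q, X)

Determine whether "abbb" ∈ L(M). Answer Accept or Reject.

(p, abbb, #)
  read a, top #: go to t, push X# → (t, bbb, X#)
  ε-move, top X: go to q, push ε → (q, bbb, #)
  ε-move, top #: go to t, push XB# → (t, bbb, XB#)
  ε-move, top X: go to q, push ε → (q, bbb, B#)
No transition applies at (q, bbb, B#); input not fully consumed.

Reject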